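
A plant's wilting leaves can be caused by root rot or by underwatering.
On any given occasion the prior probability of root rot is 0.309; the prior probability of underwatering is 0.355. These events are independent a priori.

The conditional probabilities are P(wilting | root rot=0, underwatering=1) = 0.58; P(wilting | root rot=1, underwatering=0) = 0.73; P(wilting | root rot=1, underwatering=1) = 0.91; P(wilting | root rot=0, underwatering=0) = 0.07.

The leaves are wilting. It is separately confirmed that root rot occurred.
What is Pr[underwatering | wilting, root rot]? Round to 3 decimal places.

Pr[underwatering | wilting, root rot] ≈ 0.407

P(wilting | root rot) = 0.73·0.645 + 0.91·0.355 = 0.470850 + 0.323050 = 0.793900
Restricting to configurations with underwatering present: 0.91·0.355 = 0.323050.
P(underwatering | wilting, root rot) = 0.323050 / 0.793900 ≈ 0.407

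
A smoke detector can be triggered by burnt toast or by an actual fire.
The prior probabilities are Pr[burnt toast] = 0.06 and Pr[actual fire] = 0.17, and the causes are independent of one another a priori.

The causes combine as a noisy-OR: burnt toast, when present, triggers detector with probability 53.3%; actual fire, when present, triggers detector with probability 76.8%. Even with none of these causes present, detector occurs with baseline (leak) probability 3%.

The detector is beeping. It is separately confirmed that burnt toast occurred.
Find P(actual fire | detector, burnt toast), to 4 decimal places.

Under noisy-OR, P(detector | causes) = 1 − (1−0.03)·∏(1−qᵢ) over the active causes.
Numerator (weight on configurations with actual fire): 0.894906·0.17 = 0.152134
The normalizing constant is 0.54701·0.83 + 0.894906·0.17 = 0.606152
P(actual fire | detector, burnt toast) = 0.152134/0.606152 ≈ 0.2510

P(actual fire | detector, burnt toast) ≈ 0.2510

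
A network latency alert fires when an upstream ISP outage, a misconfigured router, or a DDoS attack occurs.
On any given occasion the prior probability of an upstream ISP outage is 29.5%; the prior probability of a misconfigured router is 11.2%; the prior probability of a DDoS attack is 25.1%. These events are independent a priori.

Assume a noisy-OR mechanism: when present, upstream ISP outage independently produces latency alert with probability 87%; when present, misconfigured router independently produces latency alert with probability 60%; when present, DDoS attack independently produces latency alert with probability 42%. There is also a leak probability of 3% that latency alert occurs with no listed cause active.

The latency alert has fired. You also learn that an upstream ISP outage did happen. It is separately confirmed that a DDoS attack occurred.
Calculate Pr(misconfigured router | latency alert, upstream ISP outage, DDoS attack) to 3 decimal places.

Pr(misconfigured router | latency alert, upstream ISP outage, DDoS attack) ≈ 0.117

Under noisy-OR, P(latency alert | causes) = 1 − (1−0.03)·∏(1−qᵢ) over the active causes.
Numerator (weight on configurations with misconfigured router): 0.970745×0.112 = 0.108723
The normalizing constant is 0.926862×0.888 + 0.970745×0.112 = 0.931776
Posterior = 0.108723 / 0.931776 ≈ 0.117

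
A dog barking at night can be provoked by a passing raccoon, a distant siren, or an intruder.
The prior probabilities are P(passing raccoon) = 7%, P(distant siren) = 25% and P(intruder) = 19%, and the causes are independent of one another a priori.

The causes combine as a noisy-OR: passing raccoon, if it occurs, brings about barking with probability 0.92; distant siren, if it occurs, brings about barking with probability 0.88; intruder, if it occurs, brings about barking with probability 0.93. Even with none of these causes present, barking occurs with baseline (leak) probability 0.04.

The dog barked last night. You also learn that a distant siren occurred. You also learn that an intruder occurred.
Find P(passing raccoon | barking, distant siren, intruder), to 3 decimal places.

P(passing raccoon | barking, distant siren, intruder) ≈ 0.070

Under noisy-OR, P(barking | causes) = 1 − (1−0.04)·∏(1−qᵢ) over the active causes.
P(barking | distant siren, intruder) = 0.991936*0.93 + 0.999355*0.07 = 0.922500 + 0.069955 = 0.992455
The passing raccoon-present share is 0.999355*0.07 = 0.069955.
Hence the posterior is 0.069955/0.992455 ≈ 0.070.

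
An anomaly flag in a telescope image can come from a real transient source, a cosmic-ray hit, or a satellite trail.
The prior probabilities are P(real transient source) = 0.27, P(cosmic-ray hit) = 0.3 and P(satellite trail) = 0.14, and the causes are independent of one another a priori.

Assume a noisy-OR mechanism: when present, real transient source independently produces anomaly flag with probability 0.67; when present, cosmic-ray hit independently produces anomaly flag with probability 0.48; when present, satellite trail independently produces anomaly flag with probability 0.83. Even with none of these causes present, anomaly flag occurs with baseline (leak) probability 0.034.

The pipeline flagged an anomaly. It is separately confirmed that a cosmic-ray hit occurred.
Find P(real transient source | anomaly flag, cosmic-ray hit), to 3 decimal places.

P(real transient source | anomaly flag, cosmic-ray hit) ≈ 0.362

Under noisy-OR, P(anomaly flag | causes) = 1 − (1−0.034)·∏(1−qᵢ) over the active causes.
P(anomaly flag | cosmic-ray hit) = 0.49768·0.73·0.86 + 0.914606·0.73·0.14 + 0.834234·0.27·0.86 + 0.97182·0.27·0.14 = 0.312444 + 0.093473 + 0.193709 + 0.036735 = 0.636361
Restricting to configurations with real transient source present: 0.193709 + 0.036735 = 0.230444.
P(real transient source | anomaly flag, cosmic-ray hit) = 0.230444 / 0.636361 ≈ 0.362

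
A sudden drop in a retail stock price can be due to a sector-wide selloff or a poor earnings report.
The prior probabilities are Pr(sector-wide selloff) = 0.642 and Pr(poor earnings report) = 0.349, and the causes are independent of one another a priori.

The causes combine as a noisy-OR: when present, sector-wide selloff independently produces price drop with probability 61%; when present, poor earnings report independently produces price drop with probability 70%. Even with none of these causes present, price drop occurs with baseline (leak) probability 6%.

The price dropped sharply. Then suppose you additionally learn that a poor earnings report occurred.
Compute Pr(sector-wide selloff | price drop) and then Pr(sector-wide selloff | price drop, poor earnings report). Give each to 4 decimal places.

Pr(sector-wide selloff | price drop) ≈ 0.8174; Pr(sector-wide selloff | price drop, poor earnings report) ≈ 0.6897

Under noisy-OR, P(price drop | causes) = 1 − (1−0.06)·∏(1−qᵢ) over the active causes.
P(price drop) = 0.06·0.358·0.651 + 0.718·0.358·0.349 + 0.6334·0.642·0.651 + 0.89002·0.642·0.349 = 0.013983 + 0.089708 + 0.264724 + 0.199416 = 0.567831
Of this, 0.464140 comes from 0.264724 + 0.199416 (the sector-wide selloff=true cases).
Hence the posterior is 0.464140/0.567831 ≈ 0.8174.

Now condition on the additional information:
P(price drop | poor earnings report) = 0.718*0.358 + 0.89002*0.642 = 0.257044 + 0.571393 = 0.828437
Of this, 0.571393 comes from 0.89002*0.642 (the sector-wide selloff=true cases).
Hence the posterior is 0.571393/0.828437 ≈ 0.6897.
The drop from 0.8174 to 0.6897 is the explaining-away (discounting) effect.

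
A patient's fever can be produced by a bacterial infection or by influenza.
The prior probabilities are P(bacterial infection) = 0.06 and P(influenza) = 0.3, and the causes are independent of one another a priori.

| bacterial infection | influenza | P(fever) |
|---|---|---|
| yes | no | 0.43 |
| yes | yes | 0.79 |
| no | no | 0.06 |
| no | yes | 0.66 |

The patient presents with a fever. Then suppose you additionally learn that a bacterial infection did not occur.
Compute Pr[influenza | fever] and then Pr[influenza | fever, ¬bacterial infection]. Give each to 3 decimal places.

Weight on influenza=true, given the evidence: 0.186120 + 0.014220 = 0.200340
Normalizer over all consistent configurations: 0.06*0.94*0.7 + 0.66*0.94*0.3 + 0.43*0.06*0.7 + 0.79*0.06*0.3 = 0.257880
Posterior = 0.200340 / 0.257880 ≈ 0.777

With the extra evidence:
By total probability over both values of influenza:
  P(fever | ¬bacterial infection) = 0.06×0.7 + 0.66×0.3
        = 0.042000 + 0.198000 = 0.240000
The terms with influenza present sum to 0.198000, so
  P(influenza | fever, ¬bacterial infection) = 0.198000 / 0.240000 ≈ 0.825

Pr[influenza | fever] ≈ 0.777; Pr[influenza | fever, ¬bacterial infection] ≈ 0.825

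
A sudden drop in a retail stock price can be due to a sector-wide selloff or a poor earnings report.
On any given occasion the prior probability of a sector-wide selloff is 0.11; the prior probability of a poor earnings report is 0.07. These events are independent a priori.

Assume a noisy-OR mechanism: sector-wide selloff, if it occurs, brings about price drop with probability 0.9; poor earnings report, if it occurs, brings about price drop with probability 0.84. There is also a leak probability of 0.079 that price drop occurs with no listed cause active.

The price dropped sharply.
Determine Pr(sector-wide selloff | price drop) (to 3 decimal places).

Pr(sector-wide selloff | price drop) ≈ 0.459

Under noisy-OR, P(price drop | causes) = 1 − (1−0.079)·∏(1−qᵢ) over the active causes.
Weight on sector-wide selloff=true, given the evidence: 0.092878 + 0.007587 = 0.100465
Normalizer over all consistent configurations: 0.079·0.89·0.93 + 0.85264·0.89·0.07 + 0.9079·0.11·0.93 + 0.985264·0.11·0.07 = 0.218972
Posterior = 0.100465 / 0.218972 ≈ 0.459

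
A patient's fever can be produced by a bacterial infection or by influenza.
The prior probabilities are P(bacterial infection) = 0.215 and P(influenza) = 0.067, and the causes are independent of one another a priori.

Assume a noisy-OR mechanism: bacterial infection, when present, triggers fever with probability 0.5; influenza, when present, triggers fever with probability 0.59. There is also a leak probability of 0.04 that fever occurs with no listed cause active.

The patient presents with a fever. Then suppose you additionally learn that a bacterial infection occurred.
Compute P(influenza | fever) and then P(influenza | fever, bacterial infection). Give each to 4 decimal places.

Under noisy-OR, P(fever | causes) = 1 − (1−0.04)·∏(1−qᵢ) over the active causes.
P(fever) = 0.04×0.785×0.933 + 0.6064×0.785×0.067 + 0.52×0.215×0.933 + 0.8032×0.215×0.067 = 0.029296 + 0.031894 + 0.104309 + 0.011570 = 0.177069
Restricting to configurations with influenza present: 0.031894 + 0.011570 = 0.043464.
Hence the posterior is 0.043464/0.177069 ≈ 0.2455.

With the extra evidence:
By total probability over both values of influenza:
  P(fever | bacterial infection) = 0.52*0.933 + 0.8032*0.067
        = 0.485160 + 0.053814 = 0.538974
Configurations with influenza contribute 0.053814, so
  P(influenza | fever, bacterial infection) = 0.053814 / 0.538974 ≈ 0.0998
Conditioning on bacterial infection lowers the posterior on influenza: the classic explaining-away effect in a common-effect structure.

P(influenza | fever) ≈ 0.2455; P(influenza | fever, bacterial infection) ≈ 0.0998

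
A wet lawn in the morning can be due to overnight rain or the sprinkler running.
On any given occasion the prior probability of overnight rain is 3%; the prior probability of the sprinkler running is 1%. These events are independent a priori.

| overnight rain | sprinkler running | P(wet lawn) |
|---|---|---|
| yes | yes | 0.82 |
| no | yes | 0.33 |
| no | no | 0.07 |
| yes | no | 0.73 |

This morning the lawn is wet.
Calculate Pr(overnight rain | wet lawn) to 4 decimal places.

Pr(overnight rain | wet lawn) ≈ 0.2374

For the numerator, keep only overnight rain=true terms: 0.021681 + 0.000246 = 0.021927
The normalizing constant is 0.07*0.97*0.99 + 0.33*0.97*0.01 + 0.73*0.03*0.99 + 0.82*0.03*0.01 = 0.092349
Posterior = 0.021927 / 0.092349 ≈ 0.2374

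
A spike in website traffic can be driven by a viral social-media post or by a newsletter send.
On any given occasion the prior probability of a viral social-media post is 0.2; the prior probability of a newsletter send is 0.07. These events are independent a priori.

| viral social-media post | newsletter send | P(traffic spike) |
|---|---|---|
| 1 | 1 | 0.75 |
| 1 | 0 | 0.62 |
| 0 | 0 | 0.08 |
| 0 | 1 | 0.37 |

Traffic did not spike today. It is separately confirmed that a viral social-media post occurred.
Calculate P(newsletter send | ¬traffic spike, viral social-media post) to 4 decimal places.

P(newsletter send | ¬traffic spike, viral social-media post) ≈ 0.0472

P(¬traffic spike | viral social-media post) = 0.38*0.93 + 0.25*0.07 = 0.353400 + 0.017500 = 0.370900
The newsletter send-present share is 0.25*0.07 = 0.017500.
Hence the posterior is 0.017500/0.370900 ≈ 0.0472.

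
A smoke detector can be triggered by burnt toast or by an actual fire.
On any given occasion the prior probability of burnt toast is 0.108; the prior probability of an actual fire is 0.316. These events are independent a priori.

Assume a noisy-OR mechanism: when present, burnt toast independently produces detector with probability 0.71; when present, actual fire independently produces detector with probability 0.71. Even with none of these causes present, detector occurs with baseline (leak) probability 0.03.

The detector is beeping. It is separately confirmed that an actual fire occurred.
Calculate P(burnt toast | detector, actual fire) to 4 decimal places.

Under noisy-OR, P(detector | causes) = 1 − (1−0.03)·∏(1−qᵢ) over the active causes.
Sum P(detector|·) weighted by the priors over both values of burnt toast:
  P(detector | actual fire) = 0.7187×0.892 + 0.918423×0.108
        = 0.641080 + 0.099190 = 0.740270
Keeping only the burnt toast-present terms gives 0.099190, so
  P(burnt toast | detector, actual fire) = 0.099190 / 0.740270 ≈ 0.1340

P(burnt toast | detector, actual fire) ≈ 0.1340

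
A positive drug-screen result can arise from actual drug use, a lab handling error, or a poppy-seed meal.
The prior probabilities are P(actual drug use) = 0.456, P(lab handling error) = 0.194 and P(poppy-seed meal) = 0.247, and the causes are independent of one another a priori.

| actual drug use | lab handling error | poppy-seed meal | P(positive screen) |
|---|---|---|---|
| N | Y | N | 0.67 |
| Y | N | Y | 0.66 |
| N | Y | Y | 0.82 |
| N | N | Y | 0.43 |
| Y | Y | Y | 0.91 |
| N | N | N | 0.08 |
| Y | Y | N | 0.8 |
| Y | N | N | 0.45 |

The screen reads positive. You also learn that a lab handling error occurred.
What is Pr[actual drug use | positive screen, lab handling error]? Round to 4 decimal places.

Pr[actual drug use | positive screen, lab handling error] ≈ 0.4951

Sum P(positive screen|·) weighted by the priors over the 4 (actual drug use, poppy-seed meal) configurations:
  P(positive screen | lab handling error) = 0.67*0.544*0.753 + 0.82*0.544*0.247 + 0.8*0.456*0.753 + 0.91*0.456*0.247
        = 0.274453 + 0.110182 + 0.274694 + 0.102495 = 0.761824
Keeping only the actual drug use-present terms gives 0.377189, so
  P(actual drug use | positive screen, lab handling error) = 0.377189 / 0.761824 ≈ 0.4951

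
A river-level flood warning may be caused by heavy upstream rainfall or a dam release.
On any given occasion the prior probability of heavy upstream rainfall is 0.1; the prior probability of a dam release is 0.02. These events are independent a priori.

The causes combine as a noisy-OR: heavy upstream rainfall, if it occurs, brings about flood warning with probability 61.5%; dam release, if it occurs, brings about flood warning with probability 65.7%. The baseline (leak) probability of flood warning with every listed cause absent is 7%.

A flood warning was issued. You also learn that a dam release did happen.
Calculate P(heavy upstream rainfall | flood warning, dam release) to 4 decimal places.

Under noisy-OR, P(flood warning | causes) = 1 − (1−0.07)·∏(1−qᵢ) over the active causes.
Sum P(flood warning|·) weighted by the priors over both values of heavy upstream rainfall:
  P(flood warning | dam release) = 0.68101·0.9 + 0.877189·0.1
        = 0.612909 + 0.087719 = 0.700628
Configurations with heavy upstream rainfall contribute 0.087719, so
  P(heavy upstream rainfall | flood warning, dam release) = 0.087719 / 0.700628 ≈ 0.1252

P(heavy upstream rainfall | flood warning, dam release) ≈ 0.1252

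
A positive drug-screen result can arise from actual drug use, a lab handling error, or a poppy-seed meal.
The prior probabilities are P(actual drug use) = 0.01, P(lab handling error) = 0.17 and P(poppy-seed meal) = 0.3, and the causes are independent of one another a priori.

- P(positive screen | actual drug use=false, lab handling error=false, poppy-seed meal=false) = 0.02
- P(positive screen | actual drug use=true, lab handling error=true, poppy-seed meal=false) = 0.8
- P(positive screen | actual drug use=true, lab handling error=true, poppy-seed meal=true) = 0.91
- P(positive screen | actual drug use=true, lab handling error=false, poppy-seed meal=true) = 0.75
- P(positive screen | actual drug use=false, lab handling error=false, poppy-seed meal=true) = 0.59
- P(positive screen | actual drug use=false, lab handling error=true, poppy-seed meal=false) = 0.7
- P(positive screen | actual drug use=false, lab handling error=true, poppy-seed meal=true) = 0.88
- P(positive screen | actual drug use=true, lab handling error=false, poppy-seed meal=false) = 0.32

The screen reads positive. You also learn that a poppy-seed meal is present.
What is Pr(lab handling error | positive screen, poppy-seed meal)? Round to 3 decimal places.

Enumerate the 4 (actual drug use, lab handling error) configurations and weight by the priors:
  P(positive screen | poppy-seed meal) = 0.59*0.99*0.83 + 0.88*0.99*0.17 + 0.75*0.01*0.83 + 0.91*0.01*0.17
        = 0.484803 + 0.148104 + 0.006225 + 0.001547 = 0.640679
The terms with lab handling error present sum to 0.149651, so
  P(lab handling error | positive screen, poppy-seed meal) = 0.149651 / 0.640679 ≈ 0.234

Pr(lab handling error | positive screen, poppy-seed meal) ≈ 0.234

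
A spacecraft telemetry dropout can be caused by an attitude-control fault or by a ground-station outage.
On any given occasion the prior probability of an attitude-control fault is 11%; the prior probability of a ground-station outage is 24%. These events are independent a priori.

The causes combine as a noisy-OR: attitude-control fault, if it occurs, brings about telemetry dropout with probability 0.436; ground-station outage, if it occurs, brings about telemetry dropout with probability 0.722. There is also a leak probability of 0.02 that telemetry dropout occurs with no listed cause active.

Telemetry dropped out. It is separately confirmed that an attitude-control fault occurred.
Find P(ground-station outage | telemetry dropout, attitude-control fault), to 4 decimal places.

P(ground-station outage | telemetry dropout, attitude-control fault) ≈ 0.3740

Under noisy-OR, P(telemetry dropout | causes) = 1 − (1−0.02)·∏(1−qᵢ) over the active causes.
P(telemetry dropout | attitude-control fault) = 0.44728*0.76 + 0.846344*0.24 = 0.339933 + 0.203123 = 0.543056
Restricting to configurations with ground-station outage present: 0.846344*0.24 = 0.203123.
Hence the posterior is 0.203123/0.543056 ≈ 0.3740.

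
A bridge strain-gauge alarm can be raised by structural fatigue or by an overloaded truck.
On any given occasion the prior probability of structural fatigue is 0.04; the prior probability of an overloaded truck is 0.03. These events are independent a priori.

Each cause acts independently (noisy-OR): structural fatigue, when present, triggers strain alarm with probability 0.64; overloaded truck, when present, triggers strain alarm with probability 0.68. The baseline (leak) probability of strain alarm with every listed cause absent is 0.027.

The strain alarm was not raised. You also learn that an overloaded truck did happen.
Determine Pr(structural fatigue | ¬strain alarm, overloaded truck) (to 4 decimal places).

Pr(structural fatigue | ¬strain alarm, overloaded truck) ≈ 0.0148

Under noisy-OR, P(strain alarm | causes) = 1 − (1−0.027)·∏(1−qᵢ) over the active causes.
Weight on structural fatigue=true, given the evidence: 0.11209×0.04 = 0.004484
Denominator P(¬strain alarm | overloaded truck): 0.31136×0.96 + 0.11209×0.04 = 0.303390
P(structural fatigue | ¬strain alarm, overloaded truck) = 0.004484/0.303390 ≈ 0.0148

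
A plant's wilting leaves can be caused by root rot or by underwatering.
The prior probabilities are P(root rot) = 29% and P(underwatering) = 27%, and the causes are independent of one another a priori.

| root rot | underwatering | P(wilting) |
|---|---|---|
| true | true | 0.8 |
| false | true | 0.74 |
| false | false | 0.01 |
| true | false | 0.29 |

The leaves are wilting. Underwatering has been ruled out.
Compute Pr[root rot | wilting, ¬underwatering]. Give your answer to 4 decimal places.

Pr[root rot | wilting, ¬underwatering] ≈ 0.9221

Numerator (weight on configurations with root rot): 0.29×0.29 = 0.084100
Denominator P(wilting | ¬underwatering): 0.01×0.71 + 0.29×0.29 = 0.091200
P(root rot | wilting, ¬underwatering) = 0.084100/0.091200 ≈ 0.9221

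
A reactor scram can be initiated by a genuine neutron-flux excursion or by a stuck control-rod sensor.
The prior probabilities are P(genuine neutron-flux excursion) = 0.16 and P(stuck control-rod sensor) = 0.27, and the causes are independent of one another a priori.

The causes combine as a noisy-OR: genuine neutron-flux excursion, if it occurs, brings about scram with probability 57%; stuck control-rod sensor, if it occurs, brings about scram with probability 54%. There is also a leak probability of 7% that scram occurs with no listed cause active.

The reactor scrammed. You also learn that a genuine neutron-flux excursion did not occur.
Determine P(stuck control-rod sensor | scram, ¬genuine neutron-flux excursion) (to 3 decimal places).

Under noisy-OR, P(scram | causes) = 1 − (1−0.07)·∏(1−qᵢ) over the active causes.
Enumerate both values of stuck control-rod sensor and weight by the priors:
  P(scram | ¬genuine neutron-flux excursion) = 0.07·0.73 + 0.5722·0.27
        = 0.051100 + 0.154494 = 0.205594
The terms with stuck control-rod sensor present sum to 0.154494, so
  P(stuck control-rod sensor | scram, ¬genuine neutron-flux excursion) = 0.154494 / 0.205594 ≈ 0.751

P(stuck control-rod sensor | scram, ¬genuine neutron-flux excursion) ≈ 0.751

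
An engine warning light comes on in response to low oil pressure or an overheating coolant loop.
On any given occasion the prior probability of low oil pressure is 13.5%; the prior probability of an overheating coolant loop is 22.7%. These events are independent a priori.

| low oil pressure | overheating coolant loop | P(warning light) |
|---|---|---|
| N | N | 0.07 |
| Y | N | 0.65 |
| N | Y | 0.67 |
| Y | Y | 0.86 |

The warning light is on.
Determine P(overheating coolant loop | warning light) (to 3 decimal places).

P(overheating coolant loop | warning light) ≈ 0.579

Enumerate the 4 (low oil pressure, overheating coolant loop) configurations and weight by the priors:
  P(warning light) = 0.07*0.865*0.773 + 0.67*0.865*0.227 + 0.65*0.135*0.773 + 0.86*0.135*0.227
        = 0.046805 + 0.131558 + 0.067831 + 0.026355 = 0.272549
Configurations with overheating coolant loop contribute 0.157913, so
  P(overheating coolant loop | warning light) = 0.157913 / 0.272549 ≈ 0.579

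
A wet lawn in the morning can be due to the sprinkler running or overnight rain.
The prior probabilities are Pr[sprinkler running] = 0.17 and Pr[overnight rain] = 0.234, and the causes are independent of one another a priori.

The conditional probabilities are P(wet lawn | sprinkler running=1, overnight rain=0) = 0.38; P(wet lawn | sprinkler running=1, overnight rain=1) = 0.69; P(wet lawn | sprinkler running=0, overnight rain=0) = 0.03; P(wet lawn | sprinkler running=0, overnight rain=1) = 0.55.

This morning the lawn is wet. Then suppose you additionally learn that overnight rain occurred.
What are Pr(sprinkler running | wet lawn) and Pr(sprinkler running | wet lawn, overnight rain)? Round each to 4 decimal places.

Pr(sprinkler running | wet lawn) ≈ 0.3793; Pr(sprinkler running | wet lawn, overnight rain) ≈ 0.2044

Weight on sprinkler running=true, given the evidence: 0.049484 + 0.027448 = 0.076932
The normalizing constant is 0.03*0.83*0.766 + 0.55*0.83*0.234 + 0.38*0.17*0.766 + 0.69*0.17*0.234 = 0.202826
P(sprinkler running | wet lawn) = 0.076932/0.202826 ≈ 0.3793

Now also conditioning on overnight rain=true:
Enumerate both values of sprinkler running and weight by the priors:
  P(wet lawn | overnight rain) = 0.55×0.83 + 0.69×0.17
        = 0.456500 + 0.117300 = 0.573800
Configurations with sprinkler running contribute 0.117300, so
  P(sprinkler running | wet lawn, overnight rain) = 0.117300 / 0.573800 ≈ 0.2044
This is intercausal reasoning (explaining away): once overnight rain accounts for the wet lawn, sprinkler running becomes less likely.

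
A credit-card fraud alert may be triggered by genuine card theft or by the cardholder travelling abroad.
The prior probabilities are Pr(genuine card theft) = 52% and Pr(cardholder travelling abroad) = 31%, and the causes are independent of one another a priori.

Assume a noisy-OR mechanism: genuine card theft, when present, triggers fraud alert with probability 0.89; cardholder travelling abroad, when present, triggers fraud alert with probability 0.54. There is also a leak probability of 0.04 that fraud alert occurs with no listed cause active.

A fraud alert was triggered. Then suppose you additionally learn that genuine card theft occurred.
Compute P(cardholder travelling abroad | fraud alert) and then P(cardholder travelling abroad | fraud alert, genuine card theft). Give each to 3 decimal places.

P(cardholder travelling abroad | fraud alert) ≈ 0.414; P(cardholder travelling abroad | fraud alert, genuine card theft) ≈ 0.323

Under noisy-OR, P(fraud alert | causes) = 1 − (1−0.04)·∏(1−qᵢ) over the active causes.
For the numerator, keep only cardholder travelling abroad=true terms: 0.083090 + 0.153370 = 0.236460
Denominator P(fraud alert): 0.04×0.48×0.69 + 0.5584×0.48×0.31 + 0.8944×0.52×0.69 + 0.951424×0.52×0.31 = 0.570619
Posterior = 0.236460 / 0.570619 ≈ 0.414

With the extra evidence:
Enumerate both values of cardholder travelling abroad and weight by the priors:
  P(fraud alert | genuine card theft) = 0.8944·0.69 + 0.951424·0.31
        = 0.617136 + 0.294941 = 0.912077
Keeping only the cardholder travelling abroad-present terms gives 0.294941, so
  P(cardholder travelling abroad | fraud alert, genuine card theft) = 0.294941 / 0.912077 ≈ 0.323
This is intercausal reasoning (explaining away): once genuine card theft accounts for the fraud alert, cardholder travelling abroad becomes less likely.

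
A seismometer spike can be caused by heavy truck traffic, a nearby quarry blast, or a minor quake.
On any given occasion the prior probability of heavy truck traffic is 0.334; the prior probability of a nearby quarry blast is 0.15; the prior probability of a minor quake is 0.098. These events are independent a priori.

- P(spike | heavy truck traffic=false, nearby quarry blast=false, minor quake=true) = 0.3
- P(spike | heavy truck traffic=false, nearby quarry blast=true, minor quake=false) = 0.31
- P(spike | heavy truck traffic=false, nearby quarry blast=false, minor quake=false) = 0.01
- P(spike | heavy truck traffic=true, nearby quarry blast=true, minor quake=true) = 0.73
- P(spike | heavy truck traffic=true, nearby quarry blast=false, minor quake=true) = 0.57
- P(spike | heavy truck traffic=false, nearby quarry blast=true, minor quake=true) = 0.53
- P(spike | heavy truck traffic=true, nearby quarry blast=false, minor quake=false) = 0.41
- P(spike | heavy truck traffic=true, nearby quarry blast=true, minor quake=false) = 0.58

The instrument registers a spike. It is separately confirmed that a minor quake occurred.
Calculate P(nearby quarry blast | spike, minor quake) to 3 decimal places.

P(nearby quarry blast | spike, minor quake) ≈ 0.213

P(spike | minor quake) = 0.3×0.666×0.85 + 0.53×0.666×0.15 + 0.57×0.334×0.85 + 0.73×0.334×0.15 = 0.169830 + 0.052947 + 0.161823 + 0.036573 = 0.421173
Of this, 0.089520 comes from 0.052947 + 0.036573 (the nearby quarry blast=true cases).
P(nearby quarry blast | spike, minor quake) = 0.089520 / 0.421173 ≈ 0.213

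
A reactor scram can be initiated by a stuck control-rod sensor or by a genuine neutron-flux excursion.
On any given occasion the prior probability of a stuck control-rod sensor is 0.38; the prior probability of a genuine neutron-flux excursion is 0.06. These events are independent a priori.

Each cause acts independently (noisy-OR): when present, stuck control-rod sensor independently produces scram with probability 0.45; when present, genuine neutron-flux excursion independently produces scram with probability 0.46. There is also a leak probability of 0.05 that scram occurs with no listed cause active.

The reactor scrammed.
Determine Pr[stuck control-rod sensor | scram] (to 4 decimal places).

Under noisy-OR, P(scram | causes) = 1 − (1−0.05)·∏(1−qᵢ) over the active causes.
P(scram) = 0.05×0.62×0.94 + 0.487×0.62×0.06 + 0.4775×0.38×0.94 + 0.71785×0.38×0.06 = 0.029140 + 0.018116 + 0.170563 + 0.016367 = 0.234186
Restricting to configurations with stuck control-rod sensor present: 0.170563 + 0.016367 = 0.186930.
P(stuck control-rod sensor | scram) = 0.186930 / 0.234186 ≈ 0.7982

Pr[stuck control-rod sensor | scram] ≈ 0.7982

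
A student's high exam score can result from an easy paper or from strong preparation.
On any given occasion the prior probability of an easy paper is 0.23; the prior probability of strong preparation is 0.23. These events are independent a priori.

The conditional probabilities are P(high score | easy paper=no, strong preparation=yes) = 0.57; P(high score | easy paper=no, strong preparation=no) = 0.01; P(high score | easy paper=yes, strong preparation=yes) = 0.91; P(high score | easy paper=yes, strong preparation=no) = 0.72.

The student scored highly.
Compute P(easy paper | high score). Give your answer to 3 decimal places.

P(easy paper | high score) ≈ 0.622

P(high score) = 0.01*0.77*0.77 + 0.57*0.77*0.23 + 0.72*0.23*0.77 + 0.91*0.23*0.23 = 0.005929 + 0.100947 + 0.127512 + 0.048139 = 0.282527
Of this, 0.175651 comes from 0.127512 + 0.048139 (the easy paper=true cases).
Hence the posterior is 0.175651/0.282527 ≈ 0.622.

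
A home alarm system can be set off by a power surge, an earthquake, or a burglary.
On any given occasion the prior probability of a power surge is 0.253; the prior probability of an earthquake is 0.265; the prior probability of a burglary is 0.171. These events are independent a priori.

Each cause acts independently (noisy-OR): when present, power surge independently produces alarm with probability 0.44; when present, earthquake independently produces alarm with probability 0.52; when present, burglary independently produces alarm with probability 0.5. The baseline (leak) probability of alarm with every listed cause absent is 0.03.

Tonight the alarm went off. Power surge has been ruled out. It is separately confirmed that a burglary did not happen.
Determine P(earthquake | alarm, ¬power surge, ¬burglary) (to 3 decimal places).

Under noisy-OR, P(alarm | causes) = 1 − (1−0.03)·∏(1−qᵢ) over the active causes.
For the numerator, keep only earthquake=true terms: 0.5344×0.265 = 0.141616
The normalizing constant is 0.03×0.735 + 0.5344×0.265 = 0.163666
P(earthquake | alarm, ¬power surge, ¬burglary) = 0.141616/0.163666 ≈ 0.865

P(earthquake | alarm, ¬power surge, ¬burglary) ≈ 0.865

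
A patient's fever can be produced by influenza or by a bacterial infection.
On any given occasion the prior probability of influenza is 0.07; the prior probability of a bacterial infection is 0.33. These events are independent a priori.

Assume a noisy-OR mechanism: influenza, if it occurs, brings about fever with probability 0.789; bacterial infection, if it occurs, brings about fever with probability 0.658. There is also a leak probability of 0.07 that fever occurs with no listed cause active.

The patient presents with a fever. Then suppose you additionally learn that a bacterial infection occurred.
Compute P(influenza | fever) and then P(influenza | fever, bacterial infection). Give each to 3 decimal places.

Under noisy-OR, P(fever | causes) = 1 − (1−0.07)·∏(1−qᵢ) over the active causes.
P(fever) = 0.07·0.93·0.67 + 0.68194·0.93·0.33 + 0.80377·0.07·0.67 + 0.932889·0.07·0.33 = 0.043617 + 0.209287 + 0.037697 + 0.021550 = 0.312151
Of this, 0.059247 comes from 0.037697 + 0.021550 (the influenza=true cases).
So P(influenza | fever) = 0.059247/0.312151 ≈ 0.190.

Now also conditioning on bacterial infection=true:
Enumerate both values of influenza and weight by the priors:
  P(fever | bacterial infection) = 0.68194×0.93 + 0.932889×0.07
        = 0.634204 + 0.065302 = 0.699506
Keeping only the influenza-present terms gives 0.065302, so
  P(influenza | fever, bacterial infection) = 0.065302 / 0.699506 ≈ 0.093

P(influenza | fever) ≈ 0.190; P(influenza | fever, bacterial infection) ≈ 0.093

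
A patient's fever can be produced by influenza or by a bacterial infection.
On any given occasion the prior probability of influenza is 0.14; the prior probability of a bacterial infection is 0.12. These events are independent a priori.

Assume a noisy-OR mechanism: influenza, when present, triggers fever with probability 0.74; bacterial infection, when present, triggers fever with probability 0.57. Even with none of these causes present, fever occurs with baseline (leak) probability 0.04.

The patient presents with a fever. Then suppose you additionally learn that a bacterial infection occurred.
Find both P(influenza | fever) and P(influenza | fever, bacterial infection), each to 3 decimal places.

P(influenza | fever) ≈ 0.542; P(influenza | fever, bacterial infection) ≈ 0.198

Under noisy-OR, P(fever | causes) = 1 − (1−0.04)·∏(1−qᵢ) over the active causes.
P(fever) = 0.04*0.86*0.88 + 0.5872*0.86*0.12 + 0.7504*0.14*0.88 + 0.892672*0.14*0.12 = 0.030272 + 0.060599 + 0.092449 + 0.014997 = 0.198317
The influenza-present share is 0.092449 + 0.014997 = 0.107446.
P(influenza | fever) = 0.107446 / 0.198317 ≈ 0.542

Now also conditioning on bacterial infection=true:
P(fever | bacterial infection) = 0.5872×0.86 + 0.892672×0.14 = 0.504992 + 0.124974 = 0.629966
Of this, 0.124974 comes from 0.892672×0.14 (the influenza=true cases).
So P(influenza | fever, bacterial infection) = 0.124974/0.629966 ≈ 0.198.
Conditioning on bacterial infection lowers the posterior on influenza: the classic explaining-away effect in a common-effect structure.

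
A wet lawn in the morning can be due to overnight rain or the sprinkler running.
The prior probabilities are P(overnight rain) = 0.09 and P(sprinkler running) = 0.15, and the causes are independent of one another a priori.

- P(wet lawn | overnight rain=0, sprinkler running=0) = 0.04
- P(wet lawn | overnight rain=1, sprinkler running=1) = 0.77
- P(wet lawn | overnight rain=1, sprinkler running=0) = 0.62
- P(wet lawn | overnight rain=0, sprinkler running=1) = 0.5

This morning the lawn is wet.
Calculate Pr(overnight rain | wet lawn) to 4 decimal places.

Pr(overnight rain | wet lawn) ≈ 0.3683

P(wet lawn) = 0.04·0.91·0.85 + 0.5·0.91·0.15 + 0.62·0.09·0.85 + 0.77·0.09·0.15 = 0.030940 + 0.068250 + 0.047430 + 0.010395 = 0.157015
Of this, 0.057825 comes from 0.047430 + 0.010395 (the overnight rain=true cases).
Hence the posterior is 0.057825/0.157015 ≈ 0.3683.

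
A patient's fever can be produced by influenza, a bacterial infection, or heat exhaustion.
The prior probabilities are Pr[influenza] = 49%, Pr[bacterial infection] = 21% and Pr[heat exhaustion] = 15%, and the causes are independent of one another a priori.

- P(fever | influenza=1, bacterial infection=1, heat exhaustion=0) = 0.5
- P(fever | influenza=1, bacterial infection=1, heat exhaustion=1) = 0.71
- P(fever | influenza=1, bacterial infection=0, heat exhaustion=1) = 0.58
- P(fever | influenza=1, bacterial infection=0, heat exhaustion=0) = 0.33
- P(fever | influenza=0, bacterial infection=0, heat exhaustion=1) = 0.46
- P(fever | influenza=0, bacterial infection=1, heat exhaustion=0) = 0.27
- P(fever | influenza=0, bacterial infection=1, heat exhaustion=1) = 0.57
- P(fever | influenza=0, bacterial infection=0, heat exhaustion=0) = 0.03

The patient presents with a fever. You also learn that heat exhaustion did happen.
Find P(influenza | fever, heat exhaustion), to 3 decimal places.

P(influenza | fever, heat exhaustion) ≈ 0.547

By total probability over the 4 (influenza, bacterial infection) configurations:
  P(fever | heat exhaustion) = 0.46×0.51×0.79 + 0.57×0.51×0.21 + 0.58×0.49×0.79 + 0.71×0.49×0.21
        = 0.185334 + 0.061047 + 0.224518 + 0.073059 = 0.543958
Configurations with influenza contribute 0.297577, so
  P(influenza | fever, heat exhaustion) = 0.297577 / 0.543958 ≈ 0.547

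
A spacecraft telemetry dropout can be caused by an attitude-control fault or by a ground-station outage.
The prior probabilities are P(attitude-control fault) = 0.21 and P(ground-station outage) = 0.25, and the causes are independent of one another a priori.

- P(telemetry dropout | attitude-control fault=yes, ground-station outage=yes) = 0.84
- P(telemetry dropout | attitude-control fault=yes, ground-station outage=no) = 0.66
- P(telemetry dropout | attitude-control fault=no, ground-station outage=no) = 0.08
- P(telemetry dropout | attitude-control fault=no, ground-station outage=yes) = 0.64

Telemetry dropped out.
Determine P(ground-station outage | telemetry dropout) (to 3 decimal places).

P(ground-station outage | telemetry dropout) ≈ 0.530

For the numerator, keep only ground-station outage=true terms: 0.126400 + 0.044100 = 0.170500
Normalizer over all consistent configurations: 0.08·0.79·0.75 + 0.64·0.79·0.25 + 0.66·0.21·0.75 + 0.84·0.21·0.25 = 0.321850
P(ground-station outage | telemetry dropout) = 0.170500/0.321850 ≈ 0.530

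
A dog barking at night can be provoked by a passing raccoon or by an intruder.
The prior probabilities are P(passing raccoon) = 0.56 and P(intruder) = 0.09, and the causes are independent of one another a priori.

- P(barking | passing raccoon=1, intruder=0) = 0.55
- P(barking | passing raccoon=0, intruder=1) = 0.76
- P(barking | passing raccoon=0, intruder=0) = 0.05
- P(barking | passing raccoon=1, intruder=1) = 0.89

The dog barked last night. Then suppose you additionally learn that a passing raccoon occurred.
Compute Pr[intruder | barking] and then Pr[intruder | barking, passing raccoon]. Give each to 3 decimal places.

By total probability over the 4 (passing raccoon, intruder) configurations:
  P(barking) = 0.05×0.44×0.91 + 0.76×0.44×0.09 + 0.55×0.56×0.91 + 0.89×0.56×0.09
        = 0.020020 + 0.030096 + 0.280280 + 0.044856 = 0.375252
The terms with intruder present sum to 0.074952, so
  P(intruder | barking) = 0.074952 / 0.375252 ≈ 0.200

Now also conditioning on passing raccoon=true:
Enumerate both values of intruder and weight by the priors:
  P(barking | passing raccoon) = 0.55×0.91 + 0.89×0.09
        = 0.500500 + 0.080100 = 0.580600
Configurations with intruder contribute 0.080100, so
  P(intruder | barking, passing raccoon) = 0.080100 / 0.580600 ≈ 0.138
— passing raccoon explains away the evidence for intruder.

Pr[intruder | barking] ≈ 0.200; Pr[intruder | barking, passing raccoon] ≈ 0.138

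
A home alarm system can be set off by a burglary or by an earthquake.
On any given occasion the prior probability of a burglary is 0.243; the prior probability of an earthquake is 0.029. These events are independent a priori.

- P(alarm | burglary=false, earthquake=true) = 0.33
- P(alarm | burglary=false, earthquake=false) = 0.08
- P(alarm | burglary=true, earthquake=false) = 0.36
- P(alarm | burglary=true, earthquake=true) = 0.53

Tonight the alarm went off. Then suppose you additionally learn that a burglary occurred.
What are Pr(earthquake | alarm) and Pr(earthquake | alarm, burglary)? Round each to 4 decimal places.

Pr(earthquake | alarm) ≈ 0.0710; Pr(earthquake | alarm, burglary) ≈ 0.0421

Numerator (weight on configurations with earthquake): 0.007244 + 0.003735 = 0.010979
The normalizing constant is 0.08×0.757×0.971 + 0.33×0.757×0.029 + 0.36×0.243×0.971 + 0.53×0.243×0.029 = 0.154726
P(earthquake | alarm) = 0.010979/0.154726 ≈ 0.0710

With the extra evidence:
Numerator (weight on configurations with earthquake): 0.53×0.029 = 0.015370
Normalizer over all consistent configurations: 0.36×0.971 + 0.53×0.029 = 0.364930
P(earthquake | alarm, burglary) = 0.015370/0.364930 ≈ 0.0421
Conditioning on burglary lowers the posterior on earthquake: the classic explaining-away effect in a common-effect structure.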